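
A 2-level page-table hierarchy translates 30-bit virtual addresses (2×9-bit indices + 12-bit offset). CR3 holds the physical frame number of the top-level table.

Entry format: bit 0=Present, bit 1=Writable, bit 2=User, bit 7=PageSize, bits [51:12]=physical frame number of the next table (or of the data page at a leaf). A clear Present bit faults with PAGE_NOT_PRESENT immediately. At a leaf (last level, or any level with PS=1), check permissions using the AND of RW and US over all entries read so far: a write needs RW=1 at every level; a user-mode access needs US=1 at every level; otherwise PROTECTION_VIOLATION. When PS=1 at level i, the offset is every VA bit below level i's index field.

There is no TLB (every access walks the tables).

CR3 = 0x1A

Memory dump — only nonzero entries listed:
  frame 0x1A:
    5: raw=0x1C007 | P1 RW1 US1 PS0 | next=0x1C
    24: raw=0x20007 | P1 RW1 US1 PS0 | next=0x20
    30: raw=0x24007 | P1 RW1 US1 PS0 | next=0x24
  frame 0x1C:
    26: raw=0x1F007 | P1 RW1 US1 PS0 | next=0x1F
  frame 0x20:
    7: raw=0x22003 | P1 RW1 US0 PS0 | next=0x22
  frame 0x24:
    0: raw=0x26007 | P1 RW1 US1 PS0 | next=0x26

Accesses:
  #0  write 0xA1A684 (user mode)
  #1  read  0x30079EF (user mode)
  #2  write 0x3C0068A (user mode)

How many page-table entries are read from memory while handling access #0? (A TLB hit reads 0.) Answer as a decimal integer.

Per-access translation:
#0 VA=0xA1A684 (w,user):
  L0 @0x1A[5] → 0x1C007  P=1,RW=1,US=1,PS=0
  L1 @0x1C[26] → 0x1F007  P=1,RW=1,US=1,PS=0
  → PA=0x1F684  (2 entries read)
#1 VA=0x30079EF (r,user):
  L0 @0x1A[24] → 0x20007  P=1,RW=1,US=1,PS=0
  L1 @0x20[7] → 0x22003  P=1,RW=1,US=0,PS=0
  ⇒ fault: PROTECTION_VIOLATION  — 2 lookups
#2 VA=0x3C0068A (w,user):
  L0 @0x1A[30] → 0x24007  P=1,RW=1,US=1,PS=0
  L1 @0x24[0] → 0x26007  P=1,RW=1,US=1,PS=0
  → PA=0x2668A  (2 entries read)

Entries read for #0: 2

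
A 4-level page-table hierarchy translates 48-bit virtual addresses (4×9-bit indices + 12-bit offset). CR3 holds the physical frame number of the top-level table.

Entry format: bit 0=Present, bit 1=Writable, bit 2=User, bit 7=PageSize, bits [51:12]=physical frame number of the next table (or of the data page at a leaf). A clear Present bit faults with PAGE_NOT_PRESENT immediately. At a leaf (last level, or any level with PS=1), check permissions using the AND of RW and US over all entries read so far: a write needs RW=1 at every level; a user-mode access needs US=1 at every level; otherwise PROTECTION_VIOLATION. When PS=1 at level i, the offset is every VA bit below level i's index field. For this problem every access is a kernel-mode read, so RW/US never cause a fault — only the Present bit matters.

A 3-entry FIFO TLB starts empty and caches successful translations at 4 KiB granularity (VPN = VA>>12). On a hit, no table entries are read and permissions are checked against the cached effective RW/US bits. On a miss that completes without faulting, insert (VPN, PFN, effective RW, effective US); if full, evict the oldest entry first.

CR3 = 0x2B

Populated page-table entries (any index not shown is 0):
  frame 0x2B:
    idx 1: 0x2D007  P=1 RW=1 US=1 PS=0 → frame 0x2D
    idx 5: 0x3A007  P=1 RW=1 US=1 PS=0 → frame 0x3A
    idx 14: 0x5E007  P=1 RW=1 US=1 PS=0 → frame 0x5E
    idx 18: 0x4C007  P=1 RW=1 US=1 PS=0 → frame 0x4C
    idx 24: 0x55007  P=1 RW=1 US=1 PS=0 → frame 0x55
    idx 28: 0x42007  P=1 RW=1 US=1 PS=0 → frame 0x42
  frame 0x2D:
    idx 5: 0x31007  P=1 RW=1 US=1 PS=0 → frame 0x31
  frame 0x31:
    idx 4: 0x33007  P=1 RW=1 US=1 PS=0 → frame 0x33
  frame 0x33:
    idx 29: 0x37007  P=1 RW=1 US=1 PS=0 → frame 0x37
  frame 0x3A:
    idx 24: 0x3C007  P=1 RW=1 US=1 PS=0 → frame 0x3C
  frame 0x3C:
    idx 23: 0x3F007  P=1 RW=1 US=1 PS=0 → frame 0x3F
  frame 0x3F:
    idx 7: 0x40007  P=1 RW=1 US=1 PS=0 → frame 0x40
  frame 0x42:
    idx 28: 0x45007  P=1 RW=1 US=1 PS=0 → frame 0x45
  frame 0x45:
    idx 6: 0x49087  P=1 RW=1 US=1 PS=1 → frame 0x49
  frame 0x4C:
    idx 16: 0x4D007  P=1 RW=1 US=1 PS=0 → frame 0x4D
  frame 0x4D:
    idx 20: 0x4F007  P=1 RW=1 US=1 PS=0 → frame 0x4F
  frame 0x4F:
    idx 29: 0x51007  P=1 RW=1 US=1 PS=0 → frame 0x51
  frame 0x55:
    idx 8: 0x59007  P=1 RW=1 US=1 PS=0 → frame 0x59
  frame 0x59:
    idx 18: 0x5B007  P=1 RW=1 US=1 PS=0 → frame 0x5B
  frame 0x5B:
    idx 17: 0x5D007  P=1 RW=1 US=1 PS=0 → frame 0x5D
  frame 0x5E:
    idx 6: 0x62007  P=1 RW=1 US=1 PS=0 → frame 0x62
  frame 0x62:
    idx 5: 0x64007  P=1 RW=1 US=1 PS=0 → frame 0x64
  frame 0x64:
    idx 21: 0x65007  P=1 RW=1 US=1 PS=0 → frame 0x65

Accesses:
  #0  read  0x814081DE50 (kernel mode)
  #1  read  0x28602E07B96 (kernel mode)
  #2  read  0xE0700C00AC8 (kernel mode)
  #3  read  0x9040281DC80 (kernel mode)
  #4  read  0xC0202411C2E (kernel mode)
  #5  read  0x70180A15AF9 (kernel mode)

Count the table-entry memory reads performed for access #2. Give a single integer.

Walk each access:
#0 VA=0x814081DE50 (r,kernel):
  L0 @0x2B[1] → 0x2D007  P=1,RW=1,US=1,PS=0
  L1 @0x2D[5] → 0x31007  P=1,RW=1,US=1,PS=0
  L2 @0x31[4] → 0x33007  P=1,RW=1,US=1,PS=0
  L3 @0x33[29] → 0x37007  P=1,RW=1,US=1,PS=0
  ✓ 0x37E50  — 4 lookups
#1 VA=0x28602E07B96 (r,kernel):
  L0 @0x2B[5] → 0x3A007  P=1,RW=1,US=1,PS=0
  L1 @0x3A[24] → 0x3C007  P=1,RW=1,US=1,PS=0
  L2 @0x3C[23] → 0x3F007  P=1,RW=1,US=1,PS=0
  L3 @0x3F[7] → 0x40007  P=1,RW=1,US=1,PS=0
  ✓ 0x40B96  — 4 lookups
#2 VA=0xE0700C00AC8 (r,kernel):
  L0 @0x2B[28] → 0x42007  P=1,RW=1,US=1,PS=0
  L1 @0x42[28] → 0x45007  P=1,RW=1,US=1,PS=0
  L2 @0x45[6] → 0x49087  P=1,RW=1,US=1,PS=1
  ✓ 0x49AC8 (huge @L2)  — 3 lookups
#3 VA=0x9040281DC80 (r,kernel):
  L0 @0x2B[18] → 0x4C007  P=1,RW=1,US=1,PS=0
  L1 @0x4C[16] → 0x4D007  P=1,RW=1,US=1,PS=0
  L2 @0x4D[20] → 0x4F007  P=1,RW=1,US=1,PS=0
  L3 @0x4F[29] → 0x51007  P=1,RW=1,US=1,PS=0
  ✓ 0x51C80  — 4 lookups
#4 VA=0xC0202411C2E (r,kernel):
  L0 @0x2B[24] → 0x55007  P=1,RW=1,US=1,PS=0
  L1 @0x55[8] → 0x59007  P=1,RW=1,US=1,PS=0
  L2 @0x59[18] → 0x5B007  P=1,RW=1,US=1,PS=0
  L3 @0x5B[17] → 0x5D007  P=1,RW=1,US=1,PS=0
  ✓ 0x5DC2E  — 4 lookups
#5 VA=0x70180A15AF9 (r,kernel):
  L0 @0x2B[14] → 0x5E007  P=1,RW=1,US=1,PS=0
  L1 @0x5E[6] → 0x62007  P=1,RW=1,US=1,PS=0
  L2 @0x62[5] → 0x64007  P=1,RW=1,US=1,PS=0
  L3 @0x64[21] → 0x65007  P=1,RW=1,US=1,PS=0
  ✓ 0x65AF9  — 4 lookups

Entries read for #2: 3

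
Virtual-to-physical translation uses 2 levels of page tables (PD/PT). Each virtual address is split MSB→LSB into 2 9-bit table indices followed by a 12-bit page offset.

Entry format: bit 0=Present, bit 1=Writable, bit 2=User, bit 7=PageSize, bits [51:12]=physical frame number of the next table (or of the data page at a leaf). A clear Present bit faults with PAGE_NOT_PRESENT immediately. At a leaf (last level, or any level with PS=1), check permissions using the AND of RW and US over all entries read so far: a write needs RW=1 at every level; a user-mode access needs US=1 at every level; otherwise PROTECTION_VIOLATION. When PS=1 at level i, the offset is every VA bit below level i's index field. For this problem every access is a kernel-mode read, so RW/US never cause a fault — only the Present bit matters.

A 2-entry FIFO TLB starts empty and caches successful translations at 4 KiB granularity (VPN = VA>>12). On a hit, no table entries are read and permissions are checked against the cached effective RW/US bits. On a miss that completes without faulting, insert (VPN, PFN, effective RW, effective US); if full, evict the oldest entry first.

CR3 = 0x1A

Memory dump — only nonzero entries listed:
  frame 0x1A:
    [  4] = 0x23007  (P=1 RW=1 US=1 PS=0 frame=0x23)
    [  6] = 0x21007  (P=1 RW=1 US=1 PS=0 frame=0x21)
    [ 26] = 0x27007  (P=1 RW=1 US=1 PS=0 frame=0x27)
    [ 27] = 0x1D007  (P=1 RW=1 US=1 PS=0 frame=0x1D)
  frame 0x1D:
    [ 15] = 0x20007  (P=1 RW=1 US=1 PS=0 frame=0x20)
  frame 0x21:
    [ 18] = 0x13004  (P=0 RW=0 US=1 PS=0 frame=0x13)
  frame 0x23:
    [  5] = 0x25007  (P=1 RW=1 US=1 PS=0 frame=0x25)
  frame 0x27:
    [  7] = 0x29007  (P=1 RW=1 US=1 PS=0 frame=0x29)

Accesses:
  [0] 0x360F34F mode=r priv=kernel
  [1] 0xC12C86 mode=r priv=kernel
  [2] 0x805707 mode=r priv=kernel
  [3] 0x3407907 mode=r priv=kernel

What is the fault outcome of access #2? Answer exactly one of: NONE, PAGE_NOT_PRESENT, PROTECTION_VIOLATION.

Trace:
#0 VA=0x360F34F (r,kernel):
  L0 @0x1A[27] → 0x1D007  P=1,RW=1,US=1,PS=0
  L1 @0x1D[15] → 0x20007  P=1,RW=1,US=1,PS=0
  ⇒ phys 0x2034F  [2 reads]
#1 VA=0xC12C86 (r,kernel):
  L0 @0x1A[6] → 0x21007  P=1,RW=1,US=1,PS=0
  L1 @0x21[18] → 0x13004  P=0,RW=0,US=1,PS=0
  ✗ PAGE_NOT_PRESENT  [2 reads]
#2 VA=0x805707 (r,kernel):
  L0 @0x1A[4] → 0x23007  P=1,RW=1,US=1,PS=0
  L1 @0x23[5] → 0x25007  P=1,RW=1,US=1,PS=0
  ⇒ phys 0x25707  [2 reads]
#3 VA=0x3407907 (r,kernel):
  L0 @0x1A[26] → 0x27007  P=1,RW=1,US=1,PS=0
  L1 @0x27[7] → 0x29007  P=1,RW=1,US=1,PS=0
  ⇒ phys 0x29907  [2 reads]

Access #2 fault: NONE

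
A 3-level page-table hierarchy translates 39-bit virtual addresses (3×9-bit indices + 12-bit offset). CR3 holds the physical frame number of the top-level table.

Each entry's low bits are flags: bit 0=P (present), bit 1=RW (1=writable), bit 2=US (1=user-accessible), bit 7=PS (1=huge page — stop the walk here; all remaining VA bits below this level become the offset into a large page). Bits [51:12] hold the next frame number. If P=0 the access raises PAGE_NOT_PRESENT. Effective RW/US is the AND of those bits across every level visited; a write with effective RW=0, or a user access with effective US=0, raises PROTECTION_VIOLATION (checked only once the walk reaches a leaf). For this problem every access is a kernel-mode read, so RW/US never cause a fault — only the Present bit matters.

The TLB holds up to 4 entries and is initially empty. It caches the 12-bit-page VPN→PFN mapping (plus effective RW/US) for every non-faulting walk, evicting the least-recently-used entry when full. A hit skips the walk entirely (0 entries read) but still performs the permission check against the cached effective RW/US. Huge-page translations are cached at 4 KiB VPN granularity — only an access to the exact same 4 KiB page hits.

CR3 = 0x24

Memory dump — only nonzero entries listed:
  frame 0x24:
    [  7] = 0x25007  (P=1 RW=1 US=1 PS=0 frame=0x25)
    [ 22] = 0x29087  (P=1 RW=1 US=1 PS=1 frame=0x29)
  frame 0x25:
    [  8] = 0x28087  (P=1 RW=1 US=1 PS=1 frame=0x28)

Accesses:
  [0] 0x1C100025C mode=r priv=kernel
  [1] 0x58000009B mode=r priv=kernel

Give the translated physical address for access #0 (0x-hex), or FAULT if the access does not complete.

Per-access translation:
#0 VA=0x1C100025C (r,kernel):
  lvl0: tbl 0x24, slot 7 ⇒ 0x25007 (P1/RW1/US1/PS0)
  lvl1: tbl 0x25, slot 8 ⇒ 0x28087 (P1/RW1/US1/PS1)
  → PA=0x2825C (huge @L1)  (2 entries read)
#1 VA=0x58000009B (r,kernel):
  lvl0: tbl 0x24, slot 22 ⇒ 0x29087 (P1/RW1/US1/PS1)
  → PA=0x2909B (huge @L0)  (1 entries read)

Access #0 PA: 0x2825C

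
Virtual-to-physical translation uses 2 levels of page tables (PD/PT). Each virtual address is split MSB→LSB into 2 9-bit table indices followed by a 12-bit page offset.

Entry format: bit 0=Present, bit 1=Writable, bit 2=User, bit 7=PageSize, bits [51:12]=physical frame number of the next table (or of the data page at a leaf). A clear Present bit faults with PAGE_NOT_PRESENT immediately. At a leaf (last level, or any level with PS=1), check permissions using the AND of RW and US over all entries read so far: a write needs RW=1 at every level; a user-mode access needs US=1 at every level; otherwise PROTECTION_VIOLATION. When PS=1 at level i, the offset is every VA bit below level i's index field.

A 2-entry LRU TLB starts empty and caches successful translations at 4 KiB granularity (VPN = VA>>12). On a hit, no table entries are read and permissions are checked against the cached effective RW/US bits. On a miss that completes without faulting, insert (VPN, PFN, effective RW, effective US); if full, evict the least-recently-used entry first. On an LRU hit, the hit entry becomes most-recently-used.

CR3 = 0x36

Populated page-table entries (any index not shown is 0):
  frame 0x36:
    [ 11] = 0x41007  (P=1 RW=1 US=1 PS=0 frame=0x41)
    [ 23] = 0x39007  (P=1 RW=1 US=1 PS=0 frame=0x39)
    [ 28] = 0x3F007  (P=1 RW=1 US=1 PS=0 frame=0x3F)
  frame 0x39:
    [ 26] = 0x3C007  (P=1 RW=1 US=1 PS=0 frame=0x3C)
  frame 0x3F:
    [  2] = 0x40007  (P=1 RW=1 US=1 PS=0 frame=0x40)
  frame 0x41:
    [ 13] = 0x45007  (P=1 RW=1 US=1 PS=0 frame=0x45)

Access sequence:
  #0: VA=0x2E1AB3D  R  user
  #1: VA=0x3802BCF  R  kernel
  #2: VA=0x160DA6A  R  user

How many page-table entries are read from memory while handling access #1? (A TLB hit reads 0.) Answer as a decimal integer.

Walk each access:
#0 VA=0x2E1AB3D (r,user):
  L0 @0x36[23] → 0x39007  P=1,RW=1,US=1,PS=0
  L1 @0x39[26] → 0x3C007  P=1,RW=1,US=1,PS=0
  ⇒ phys 0x3CB3D  [2 reads]
#1 VA=0x3802BCF (r,kernel):
  L0 @0x36[28] → 0x3F007  P=1,RW=1,US=1,PS=0
  L1 @0x3F[2] → 0x40007  P=1,RW=1,US=1,PS=0
  ⇒ phys 0x40BCF  [2 reads]
#2 VA=0x160DA6A (r,user):
  L0 @0x36[11] → 0x41007  P=1,RW=1,US=1,PS=0
  L1 @0x41[13] → 0x45007  P=1,RW=1,US=1,PS=0
  ⇒ phys 0x45A6A  [2 reads]

Entries read for #1: 2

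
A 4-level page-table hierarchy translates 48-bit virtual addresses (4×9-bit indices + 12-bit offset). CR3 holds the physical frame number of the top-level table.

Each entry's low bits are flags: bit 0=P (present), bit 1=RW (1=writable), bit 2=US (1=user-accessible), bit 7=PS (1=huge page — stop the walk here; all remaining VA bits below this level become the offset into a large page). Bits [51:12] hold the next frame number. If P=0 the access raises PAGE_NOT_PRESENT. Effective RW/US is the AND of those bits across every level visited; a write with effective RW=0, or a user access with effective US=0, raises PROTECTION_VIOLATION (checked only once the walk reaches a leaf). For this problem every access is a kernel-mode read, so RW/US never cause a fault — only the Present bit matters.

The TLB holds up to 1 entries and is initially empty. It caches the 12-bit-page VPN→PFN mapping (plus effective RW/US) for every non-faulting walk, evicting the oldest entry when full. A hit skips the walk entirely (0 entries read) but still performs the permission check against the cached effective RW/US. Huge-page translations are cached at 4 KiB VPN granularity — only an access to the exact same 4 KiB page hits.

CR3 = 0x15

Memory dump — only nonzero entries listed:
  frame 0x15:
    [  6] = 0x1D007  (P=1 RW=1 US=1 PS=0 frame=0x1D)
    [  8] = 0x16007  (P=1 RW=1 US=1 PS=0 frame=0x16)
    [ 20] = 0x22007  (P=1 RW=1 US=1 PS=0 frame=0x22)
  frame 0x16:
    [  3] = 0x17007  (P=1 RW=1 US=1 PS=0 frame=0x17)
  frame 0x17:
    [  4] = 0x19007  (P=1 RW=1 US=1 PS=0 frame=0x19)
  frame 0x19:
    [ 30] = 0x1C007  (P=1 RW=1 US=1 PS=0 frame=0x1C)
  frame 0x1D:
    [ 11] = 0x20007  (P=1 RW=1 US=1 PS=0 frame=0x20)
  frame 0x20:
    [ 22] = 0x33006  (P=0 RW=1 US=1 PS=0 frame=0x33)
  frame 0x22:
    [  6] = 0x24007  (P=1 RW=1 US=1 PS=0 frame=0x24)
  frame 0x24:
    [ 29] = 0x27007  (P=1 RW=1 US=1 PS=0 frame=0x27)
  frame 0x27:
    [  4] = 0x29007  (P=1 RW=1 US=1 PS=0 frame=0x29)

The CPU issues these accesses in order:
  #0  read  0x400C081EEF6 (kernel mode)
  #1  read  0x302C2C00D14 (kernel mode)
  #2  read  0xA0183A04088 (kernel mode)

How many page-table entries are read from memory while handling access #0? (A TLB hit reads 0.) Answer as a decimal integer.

Walk each access:
#0 VA=0x400C081EEF6 (r,kernel):
  lvl0: tbl 0x15, slot 8 ⇒ 0x16007 (P1/RW1/US1/PS0)
  lvl1: tbl 0x16, slot 3 ⇒ 0x17007 (P1/RW1/US1/PS0)
  lvl2: tbl 0x17, slot 4 ⇒ 0x19007 (P1/RW1/US1/PS0)
  lvl3: tbl 0x19, slot 30 ⇒ 0x1C007 (P1/RW1/US1/PS0)
  ⇒ phys 0x1CEF6  [4 reads]
#1 VA=0x302C2C00D14 (r,kernel):
  lvl0: tbl 0x15, slot 6 ⇒ 0x1D007 (P1/RW1/US1/PS0)
  lvl1: tbl 0x1D, slot 11 ⇒ 0x20007 (P1/RW1/US1/PS0)
  lvl2: tbl 0x20, slot 22 ⇒ 0x33006 (P0/RW1/US1/PS0)
  ⇒ fault: PAGE_NOT_PRESENT  — 3 lookups
#2 VA=0xA0183A04088 (r,kernel):
  lvl0: tbl 0x15, slot 20 ⇒ 0x22007 (P1/RW1/US1/PS0)
  lvl1: tbl 0x22, slot 6 ⇒ 0x24007 (P1/RW1/US1/PS0)
  lvl2: tbl 0x24, slot 29 ⇒ 0x27007 (P1/RW1/US1/PS0)
  lvl3: tbl 0x27, slot 4 ⇒ 0x29007 (P1/RW1/US1/PS0)
  ⇒ phys 0x29088  [4 reads]

Entries read for #0: 4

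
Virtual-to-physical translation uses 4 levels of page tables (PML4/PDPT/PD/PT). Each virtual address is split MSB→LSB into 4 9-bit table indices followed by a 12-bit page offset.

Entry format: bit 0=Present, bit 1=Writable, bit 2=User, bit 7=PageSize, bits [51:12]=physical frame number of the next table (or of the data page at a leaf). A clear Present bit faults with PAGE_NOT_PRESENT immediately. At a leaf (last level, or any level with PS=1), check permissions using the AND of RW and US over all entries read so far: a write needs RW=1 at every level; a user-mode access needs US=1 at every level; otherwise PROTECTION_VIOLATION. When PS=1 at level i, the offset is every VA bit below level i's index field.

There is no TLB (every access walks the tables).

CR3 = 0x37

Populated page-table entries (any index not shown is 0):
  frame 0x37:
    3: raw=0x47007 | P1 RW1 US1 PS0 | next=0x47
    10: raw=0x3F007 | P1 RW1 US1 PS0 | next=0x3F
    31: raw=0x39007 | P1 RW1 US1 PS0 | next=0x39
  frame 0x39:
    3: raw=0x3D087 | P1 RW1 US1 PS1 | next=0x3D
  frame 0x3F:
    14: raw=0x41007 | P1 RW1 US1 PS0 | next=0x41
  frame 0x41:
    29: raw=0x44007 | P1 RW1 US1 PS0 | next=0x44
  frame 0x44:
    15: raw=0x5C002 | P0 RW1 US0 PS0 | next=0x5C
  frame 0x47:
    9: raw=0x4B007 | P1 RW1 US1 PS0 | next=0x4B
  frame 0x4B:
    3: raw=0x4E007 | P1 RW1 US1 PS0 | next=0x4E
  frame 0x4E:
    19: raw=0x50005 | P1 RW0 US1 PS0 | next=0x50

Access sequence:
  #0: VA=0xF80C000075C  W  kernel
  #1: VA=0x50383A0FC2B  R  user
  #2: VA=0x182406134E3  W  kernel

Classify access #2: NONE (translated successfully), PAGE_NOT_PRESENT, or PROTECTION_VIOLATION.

Per-access translation:
#0 VA=0xF80C000075C (w,kernel):
  L0 @0x37[31] → 0x39007  P=1,RW=1,US=1,PS=0
  L1 @0x39[3] → 0x3D087  P=1,RW=1,US=1,PS=1
  ⇒ phys 0x3D75C (huge @L1)  [2 reads]
#1 VA=0x50383A0FC2B (r,user):
  L0 @0x37[10] → 0x3F007  P=1,RW=1,US=1,PS=0
  L1 @0x3F[14] → 0x41007  P=1,RW=1,US=1,PS=0
  L2 @0x41[29] → 0x44007  P=1,RW=1,US=1,PS=0
  L3 @0x44[15] → 0x5C002  P=0,RW=1,US=0,PS=0
  → PAGE_NOT_PRESENT  (4 entries read)
#2 VA=0x182406134E3 (w,kernel):
  L0 @0x37[3] → 0x47007  P=1,RW=1,US=1,PS=0
  L1 @0x47[9] → 0x4B007  P=1,RW=1,US=1,PS=0
  L2 @0x4B[3] → 0x4E007  P=1,RW=1,US=1,PS=0
  L3 @0x4E[19] → 0x50005  P=1,RW=0,US=1,PS=0
  → PROTECTION_VIOLATION  (4 entries read)

Access #2 fault: PROTECTION_VIOLATION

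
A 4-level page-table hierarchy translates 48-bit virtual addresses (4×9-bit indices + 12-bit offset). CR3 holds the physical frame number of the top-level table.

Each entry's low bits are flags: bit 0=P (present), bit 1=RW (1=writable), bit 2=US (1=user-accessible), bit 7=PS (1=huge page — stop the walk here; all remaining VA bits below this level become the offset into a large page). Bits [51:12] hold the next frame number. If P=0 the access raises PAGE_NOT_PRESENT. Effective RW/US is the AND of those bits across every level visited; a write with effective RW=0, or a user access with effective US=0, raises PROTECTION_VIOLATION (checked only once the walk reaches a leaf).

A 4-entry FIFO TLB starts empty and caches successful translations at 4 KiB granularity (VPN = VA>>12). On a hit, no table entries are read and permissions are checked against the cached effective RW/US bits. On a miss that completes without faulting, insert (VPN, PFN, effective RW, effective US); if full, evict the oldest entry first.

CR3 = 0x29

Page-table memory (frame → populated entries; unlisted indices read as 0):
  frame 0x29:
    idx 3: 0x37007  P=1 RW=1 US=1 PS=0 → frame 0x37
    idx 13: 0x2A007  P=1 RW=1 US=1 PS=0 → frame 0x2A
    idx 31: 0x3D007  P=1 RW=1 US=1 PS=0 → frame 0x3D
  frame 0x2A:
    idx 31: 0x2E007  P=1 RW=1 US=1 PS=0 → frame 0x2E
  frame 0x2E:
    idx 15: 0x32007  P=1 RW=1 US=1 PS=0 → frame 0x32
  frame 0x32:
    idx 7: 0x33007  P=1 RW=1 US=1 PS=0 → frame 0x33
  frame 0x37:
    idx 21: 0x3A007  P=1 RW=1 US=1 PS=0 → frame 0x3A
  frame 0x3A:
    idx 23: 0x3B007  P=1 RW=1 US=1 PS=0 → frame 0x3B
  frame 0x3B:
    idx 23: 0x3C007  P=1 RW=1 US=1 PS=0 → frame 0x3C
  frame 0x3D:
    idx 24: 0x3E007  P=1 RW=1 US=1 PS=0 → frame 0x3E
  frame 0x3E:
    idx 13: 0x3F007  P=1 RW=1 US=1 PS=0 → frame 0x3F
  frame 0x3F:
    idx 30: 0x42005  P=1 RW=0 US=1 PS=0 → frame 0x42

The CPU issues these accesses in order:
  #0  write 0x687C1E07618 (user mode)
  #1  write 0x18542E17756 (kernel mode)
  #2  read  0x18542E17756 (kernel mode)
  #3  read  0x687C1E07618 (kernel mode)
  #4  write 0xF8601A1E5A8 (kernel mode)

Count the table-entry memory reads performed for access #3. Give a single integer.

Trace:
#0 VA=0x687C1E07618 (w,user):
  lvl0: tbl 0x29, slot 13 ⇒ 0x2A007 (P1/RW1/US1/PS0)
  lvl1: tbl 0x2A, slot 31 ⇒ 0x2E007 (P1/RW1/US1/PS0)
  lvl2: tbl 0x2E, slot 15 ⇒ 0x32007 (P1/RW1/US1/PS0)
  lvl3: tbl 0x32, slot 7 ⇒ 0x33007 (P1/RW1/US1/PS0)
  → PA=0x33618  (4 entries read)
#1 VA=0x18542E17756 (w,kernel):
  lvl0: tbl 0x29, slot 3 ⇒ 0x37007 (P1/RW1/US1/PS0)
  lvl1: tbl 0x37, slot 21 ⇒ 0x3A007 (P1/RW1/US1/PS0)
  lvl2: tbl 0x3A, slot 23 ⇒ 0x3B007 (P1/RW1/US1/PS0)
  lvl3: tbl 0x3B, slot 23 ⇒ 0x3C007 (P1/RW1/US1/PS0)
  → PA=0x3C756  (4 entries read)
#2 VA=0x18542E17756 (r,kernel):
  TLB hit vpn=0x18542E17 → PA=0x3C756
#3 VA=0x687C1E07618 (r,kernel):
  TLB hit vpn=0x687C1E07 → PA=0x33618
#4 VA=0xF8601A1E5A8 (w,kernel):
  lvl0: tbl 0x29, slot 31 ⇒ 0x3D007 (P1/RW1/US1/PS0)
  lvl1: tbl 0x3D, slot 24 ⇒ 0x3E007 (P1/RW1/US1/PS0)
  lvl2: tbl 0x3E, slot 13 ⇒ 0x3F007 (P1/RW1/US1/PS0)
  lvl3: tbl 0x3F, slot 30 ⇒ 0x42005 (P1/RW0/US1/PS0)
  ✗ PROTECTION_VIOLATION  [4 reads]

Entries read for #3: 0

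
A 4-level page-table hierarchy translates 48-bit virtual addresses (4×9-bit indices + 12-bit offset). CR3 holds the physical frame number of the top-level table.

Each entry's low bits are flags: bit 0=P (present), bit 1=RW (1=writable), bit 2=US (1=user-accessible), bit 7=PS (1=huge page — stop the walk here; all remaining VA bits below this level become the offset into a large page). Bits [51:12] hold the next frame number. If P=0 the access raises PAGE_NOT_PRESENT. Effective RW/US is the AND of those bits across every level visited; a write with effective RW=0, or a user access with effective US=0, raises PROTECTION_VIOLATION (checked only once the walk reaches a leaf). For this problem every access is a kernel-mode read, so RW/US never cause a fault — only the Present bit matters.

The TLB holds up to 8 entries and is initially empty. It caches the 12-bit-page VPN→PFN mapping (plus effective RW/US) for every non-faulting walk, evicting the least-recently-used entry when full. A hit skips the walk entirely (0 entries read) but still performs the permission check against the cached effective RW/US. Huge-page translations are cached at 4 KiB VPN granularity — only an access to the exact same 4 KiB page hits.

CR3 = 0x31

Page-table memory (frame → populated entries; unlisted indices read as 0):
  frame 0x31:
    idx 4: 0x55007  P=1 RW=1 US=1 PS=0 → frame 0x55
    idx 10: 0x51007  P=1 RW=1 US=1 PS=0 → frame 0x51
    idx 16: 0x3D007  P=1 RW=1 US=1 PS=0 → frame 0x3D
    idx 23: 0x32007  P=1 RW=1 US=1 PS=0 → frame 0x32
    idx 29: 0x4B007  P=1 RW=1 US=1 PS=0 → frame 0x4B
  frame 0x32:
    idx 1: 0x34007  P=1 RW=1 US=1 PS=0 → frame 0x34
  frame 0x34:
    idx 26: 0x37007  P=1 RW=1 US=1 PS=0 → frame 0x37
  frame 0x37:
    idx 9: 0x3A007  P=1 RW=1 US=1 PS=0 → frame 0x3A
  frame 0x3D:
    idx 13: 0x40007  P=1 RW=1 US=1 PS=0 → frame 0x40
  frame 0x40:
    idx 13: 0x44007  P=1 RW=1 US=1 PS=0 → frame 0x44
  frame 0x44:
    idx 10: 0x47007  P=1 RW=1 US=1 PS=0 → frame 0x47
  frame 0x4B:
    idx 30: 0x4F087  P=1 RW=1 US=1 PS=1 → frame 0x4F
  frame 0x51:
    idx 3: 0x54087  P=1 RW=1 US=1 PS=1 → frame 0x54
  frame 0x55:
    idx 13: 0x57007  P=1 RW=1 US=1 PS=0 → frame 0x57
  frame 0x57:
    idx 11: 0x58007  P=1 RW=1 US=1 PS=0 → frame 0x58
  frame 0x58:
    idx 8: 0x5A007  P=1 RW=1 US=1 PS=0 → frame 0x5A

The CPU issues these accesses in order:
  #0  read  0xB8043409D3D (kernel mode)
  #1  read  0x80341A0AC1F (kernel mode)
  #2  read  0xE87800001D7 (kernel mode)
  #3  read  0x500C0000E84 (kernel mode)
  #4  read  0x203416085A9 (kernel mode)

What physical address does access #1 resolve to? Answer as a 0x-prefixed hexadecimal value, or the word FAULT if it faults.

Per-access translation:
#0 VA=0xB8043409D3D (r,kernel):
  [0] read 0x31 idx=23: raw=0x32007 flags P=1 W=1 U=1 S=0
  [1] read 0x32 idx=1: raw=0x34007 flags P=1 W=1 U=1 S=0
  [2] read 0x34 idx=26: raw=0x37007 flags P=1 W=1 U=1 S=0
  [3] read 0x37 idx=9: raw=0x3A007 flags P=1 W=1 U=1 S=0
  ✓ 0x3AD3D  — 4 lookups
#1 VA=0x80341A0AC1F (r,kernel):
  [0] read 0x31 idx=16: raw=0x3D007 flags P=1 W=1 U=1 S=0
  [1] read 0x3D idx=13: raw=0x40007 flags P=1 W=1 U=1 S=0
  [2] read 0x40 idx=13: raw=0x44007 flags P=1 W=1 U=1 S=0
  [3] read 0x44 idx=10: raw=0x47007 flags P=1 W=1 U=1 S=0
  ✓ 0x47C1F  — 4 lookups
#2 VA=0xE87800001D7 (r,kernel):
  [0] read 0x31 idx=29: raw=0x4B007 flags P=1 W=1 U=1 S=0
  [1] read 0x4B idx=30: raw=0x4F087 flags P=1 W=1 U=1 S=1
  ✓ 0x4F1D7 (huge @L1)  — 2 lookups
#3 VA=0x500C0000E84 (r,kernel):
  [0] read 0x31 idx=10: raw=0x51007 flags P=1 W=1 U=1 S=0
  [1] read 0x51 idx=3: raw=0x54087 flags P=1 W=1 U=1 S=1
  ✓ 0x54E84 (huge @L1)  — 2 lookups
#4 VA=0x203416085A9 (r,kernel):
  [0] read 0x31 idx=4: raw=0x55007 flags P=1 W=1 U=1 S=0
  [1] read 0x55 idx=13: raw=0x57007 flags P=1 W=1 U=1 S=0
  [2] read 0x57 idx=11: raw=0x58007 flags P=1 W=1 U=1 S=0
  [3] read 0x58 idx=8: raw=0x5A007 flags P=1 W=1 U=1 S=0
  ✓ 0x5A5A9  — 4 lookups

Access #1 PA: 0x47C1F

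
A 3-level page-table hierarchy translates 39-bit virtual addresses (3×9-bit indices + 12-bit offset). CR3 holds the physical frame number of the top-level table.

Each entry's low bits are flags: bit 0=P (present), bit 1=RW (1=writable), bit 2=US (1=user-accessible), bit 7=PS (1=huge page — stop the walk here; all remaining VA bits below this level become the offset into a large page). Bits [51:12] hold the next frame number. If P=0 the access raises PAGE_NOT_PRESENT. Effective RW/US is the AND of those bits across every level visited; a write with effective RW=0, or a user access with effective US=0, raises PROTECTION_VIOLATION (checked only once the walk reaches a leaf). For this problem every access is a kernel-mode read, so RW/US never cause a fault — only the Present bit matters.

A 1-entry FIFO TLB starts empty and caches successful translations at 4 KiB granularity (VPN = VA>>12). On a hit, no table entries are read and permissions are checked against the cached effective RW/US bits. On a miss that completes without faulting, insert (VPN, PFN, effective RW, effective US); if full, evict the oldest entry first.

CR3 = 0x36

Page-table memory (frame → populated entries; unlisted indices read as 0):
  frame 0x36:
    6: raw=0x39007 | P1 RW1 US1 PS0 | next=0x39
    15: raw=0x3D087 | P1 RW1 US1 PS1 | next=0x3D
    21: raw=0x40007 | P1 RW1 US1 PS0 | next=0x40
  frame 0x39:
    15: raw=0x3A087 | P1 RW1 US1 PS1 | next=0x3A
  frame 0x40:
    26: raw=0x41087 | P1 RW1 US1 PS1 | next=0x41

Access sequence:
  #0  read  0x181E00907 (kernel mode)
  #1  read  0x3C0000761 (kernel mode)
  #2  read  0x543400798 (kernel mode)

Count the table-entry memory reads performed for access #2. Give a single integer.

Per-access translation:
#0 VA=0x181E00907 (r,kernel):
  L0 @0x36[6] → 0x39007  P=1,RW=1,US=1,PS=0
  L1 @0x39[15] → 0x3A087  P=1,RW=1,US=1,PS=1
  ✓ 0x3A907 (huge @L1)  — 2 lookups
#1 VA=0x3C0000761 (r,kernel):
  L0 @0x36[15] → 0x3D087  P=1,RW=1,US=1,PS=1
  ✓ 0x3D761 (huge @L0)  — 1 lookups
#2 VA=0x543400798 (r,kernel):
  L0 @0x36[21] → 0x40007  P=1,RW=1,US=1,PS=0
  L1 @0x40[26] → 0x41087  P=1,RW=1,US=1,PS=1
  ✓ 0x41798 (huge @L1)  — 2 lookups

Entries read for #2: 2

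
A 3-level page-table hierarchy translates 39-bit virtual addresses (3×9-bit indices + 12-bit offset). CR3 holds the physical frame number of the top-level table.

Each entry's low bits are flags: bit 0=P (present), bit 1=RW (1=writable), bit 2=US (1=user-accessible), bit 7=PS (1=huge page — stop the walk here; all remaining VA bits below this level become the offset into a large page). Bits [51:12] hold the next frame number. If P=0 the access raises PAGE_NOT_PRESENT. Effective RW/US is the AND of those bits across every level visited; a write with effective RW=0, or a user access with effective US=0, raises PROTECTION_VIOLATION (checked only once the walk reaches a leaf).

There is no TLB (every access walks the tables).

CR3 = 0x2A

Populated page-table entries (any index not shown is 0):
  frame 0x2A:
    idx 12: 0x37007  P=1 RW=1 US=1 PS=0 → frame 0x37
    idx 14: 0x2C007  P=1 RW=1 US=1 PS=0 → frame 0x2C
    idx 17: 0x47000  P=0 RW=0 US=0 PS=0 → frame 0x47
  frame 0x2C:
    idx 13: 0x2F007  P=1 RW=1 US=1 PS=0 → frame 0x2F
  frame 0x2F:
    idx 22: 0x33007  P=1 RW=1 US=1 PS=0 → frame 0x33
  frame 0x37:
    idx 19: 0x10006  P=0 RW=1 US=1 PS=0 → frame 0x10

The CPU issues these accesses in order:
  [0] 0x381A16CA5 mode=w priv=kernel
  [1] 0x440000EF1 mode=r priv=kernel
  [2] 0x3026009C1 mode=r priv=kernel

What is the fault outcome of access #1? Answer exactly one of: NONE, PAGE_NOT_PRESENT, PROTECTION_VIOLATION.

Per-access translation:
#0 VA=0x381A16CA5 (w,kernel):
  [0] read 0x2A idx=14: raw=0x2C007 flags P=1 W=1 U=1 S=0
  [1] read 0x2C idx=13: raw=0x2F007 flags P=1 W=1 U=1 S=0
  [2] read 0x2F idx=22: raw=0x33007 flags P=1 W=1 U=1 S=0
  ⇒ phys 0x33CA5  [3 reads]
#1 VA=0x440000EF1 (r,kernel):
  [0] read 0x2A idx=17: raw=0x47000 flags P=0 W=0 U=0 S=0
  ✗ PAGE_NOT_PRESENT  [1 reads]
#2 VA=0x3026009C1 (r,kernel):
  [0] read 0x2A idx=12: raw=0x37007 flags P=1 W=1 U=1 S=0
  [1] read 0x37 idx=19: raw=0x10006 flags P=0 W=1 U=1 S=0
  ✗ PAGE_NOT_PRESENT  [2 reads]

Access #1 fault: PAGE_NOT_PRESENT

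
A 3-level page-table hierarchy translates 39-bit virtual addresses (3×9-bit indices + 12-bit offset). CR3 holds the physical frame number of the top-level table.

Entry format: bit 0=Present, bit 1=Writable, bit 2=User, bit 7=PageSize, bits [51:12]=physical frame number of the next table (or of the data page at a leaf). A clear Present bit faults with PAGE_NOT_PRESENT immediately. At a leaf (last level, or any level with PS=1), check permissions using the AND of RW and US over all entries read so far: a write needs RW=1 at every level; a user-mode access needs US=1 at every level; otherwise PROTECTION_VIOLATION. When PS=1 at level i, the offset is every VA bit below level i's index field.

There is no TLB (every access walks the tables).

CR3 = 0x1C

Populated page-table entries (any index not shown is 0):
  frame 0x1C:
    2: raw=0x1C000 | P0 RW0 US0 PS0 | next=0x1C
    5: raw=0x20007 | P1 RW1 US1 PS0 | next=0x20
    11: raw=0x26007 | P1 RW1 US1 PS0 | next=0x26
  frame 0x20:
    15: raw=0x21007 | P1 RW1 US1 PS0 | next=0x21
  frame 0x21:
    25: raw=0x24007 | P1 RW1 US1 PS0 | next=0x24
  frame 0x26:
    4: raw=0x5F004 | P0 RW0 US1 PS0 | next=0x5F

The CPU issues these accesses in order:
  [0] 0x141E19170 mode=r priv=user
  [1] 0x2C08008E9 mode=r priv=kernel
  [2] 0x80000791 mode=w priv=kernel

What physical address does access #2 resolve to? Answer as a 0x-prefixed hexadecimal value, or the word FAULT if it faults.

Walk each access:
#0 VA=0x141E19170 (r,user):
  L0 @0x1C[5] → 0x20007  P=1,RW=1,US=1,PS=0
  L1 @0x20[15] → 0x21007  P=1,RW=1,US=1,PS=0
  L2 @0x21[25] → 0x24007  P=1,RW=1,US=1,PS=0
  → PA=0x24170  (3 entries read)
#1 VA=0x2C08008E9 (r,kernel):
  L0 @0x1C[11] → 0x26007  P=1,RW=1,US=1,PS=0
  L1 @0x26[4] → 0x5F004  P=0,RW=0,US=1,PS=0
  ✗ PAGE_NOT_PRESENT  [2 reads]
#2 VA=0x80000791 (w,kernel):
  L0 @0x1C[2] → 0x1C000  P=0,RW=0,US=0,PS=0
  ✗ PAGE_NOT_PRESENT  [1 reads]

Access #2 PA: FAULT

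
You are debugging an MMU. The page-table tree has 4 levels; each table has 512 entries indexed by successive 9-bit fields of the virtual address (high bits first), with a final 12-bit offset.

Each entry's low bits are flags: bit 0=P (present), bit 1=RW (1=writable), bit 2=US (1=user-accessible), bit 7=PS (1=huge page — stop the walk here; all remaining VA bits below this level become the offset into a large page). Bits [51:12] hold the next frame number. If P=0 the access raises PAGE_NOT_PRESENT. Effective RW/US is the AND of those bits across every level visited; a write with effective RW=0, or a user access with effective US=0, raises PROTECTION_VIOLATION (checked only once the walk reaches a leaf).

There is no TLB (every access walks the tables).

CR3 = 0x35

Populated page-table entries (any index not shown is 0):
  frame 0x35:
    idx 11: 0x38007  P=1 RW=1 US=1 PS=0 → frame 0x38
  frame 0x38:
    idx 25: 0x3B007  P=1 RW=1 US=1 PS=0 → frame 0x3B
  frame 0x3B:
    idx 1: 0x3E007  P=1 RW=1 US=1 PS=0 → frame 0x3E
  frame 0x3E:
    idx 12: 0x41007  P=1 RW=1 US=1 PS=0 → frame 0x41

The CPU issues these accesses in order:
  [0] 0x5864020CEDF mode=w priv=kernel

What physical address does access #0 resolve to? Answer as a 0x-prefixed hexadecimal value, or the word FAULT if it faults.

Walk each access:
#0 VA=0x5864020CEDF (w,kernel):
  [0] read 0x35 idx=11: raw=0x38007 flags P=1 W=1 U=1 S=0
  [1] read 0x38 idx=25: raw=0x3B007 flags P=1 W=1 U=1 S=0
  [2] read 0x3B idx=1: raw=0x3E007 flags P=1 W=1 U=1 S=0
  [3] read 0x3E idx=12: raw=0x41007 flags P=1 W=1 U=1 S=0
  ⇒ phys 0x41EDF  [4 reads]

Access #0 PA: 0x41EDF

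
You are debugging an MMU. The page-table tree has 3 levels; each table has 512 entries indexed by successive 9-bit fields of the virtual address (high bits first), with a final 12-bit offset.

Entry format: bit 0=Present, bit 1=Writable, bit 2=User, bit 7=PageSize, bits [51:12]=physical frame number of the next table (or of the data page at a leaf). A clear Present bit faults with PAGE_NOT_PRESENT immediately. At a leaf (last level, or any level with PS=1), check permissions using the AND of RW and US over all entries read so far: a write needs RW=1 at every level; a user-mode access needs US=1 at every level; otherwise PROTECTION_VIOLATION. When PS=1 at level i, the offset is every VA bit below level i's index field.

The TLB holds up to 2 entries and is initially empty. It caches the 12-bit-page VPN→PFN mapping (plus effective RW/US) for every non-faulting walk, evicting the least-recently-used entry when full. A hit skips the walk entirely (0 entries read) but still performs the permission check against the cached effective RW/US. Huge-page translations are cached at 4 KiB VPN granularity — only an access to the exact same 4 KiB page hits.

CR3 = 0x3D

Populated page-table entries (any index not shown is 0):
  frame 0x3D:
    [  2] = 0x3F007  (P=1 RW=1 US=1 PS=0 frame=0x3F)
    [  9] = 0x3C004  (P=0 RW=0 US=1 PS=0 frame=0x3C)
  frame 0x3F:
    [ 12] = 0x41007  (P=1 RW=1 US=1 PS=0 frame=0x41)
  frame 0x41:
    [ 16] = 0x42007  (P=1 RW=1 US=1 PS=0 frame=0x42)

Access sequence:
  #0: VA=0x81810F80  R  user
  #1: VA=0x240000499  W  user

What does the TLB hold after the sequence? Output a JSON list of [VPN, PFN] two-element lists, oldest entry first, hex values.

Per-access translation:
#0 VA=0x81810F80 (r,user):
  L0: frame=0x3D idx=2 entry=0x3F007 [P=1 RW=1 US=1 PS=0]
  L1: frame=0x3F idx=12 entry=0x41007 [P=1 RW=1 US=1 PS=0]
  L2: frame=0x41 idx=16 entry=0x42007 [P=1 RW=1 US=1 PS=0]
  ✓ 0x42F80  — 3 lookups
#1 VA=0x240000499 (w,user):
  L0: frame=0x3D idx=9 entry=0x3C004 [P=0 RW=0 US=1 PS=0]
  → PAGE_NOT_PRESENT  (1 entries read)

TLB: [["0x81810", "0x42"]]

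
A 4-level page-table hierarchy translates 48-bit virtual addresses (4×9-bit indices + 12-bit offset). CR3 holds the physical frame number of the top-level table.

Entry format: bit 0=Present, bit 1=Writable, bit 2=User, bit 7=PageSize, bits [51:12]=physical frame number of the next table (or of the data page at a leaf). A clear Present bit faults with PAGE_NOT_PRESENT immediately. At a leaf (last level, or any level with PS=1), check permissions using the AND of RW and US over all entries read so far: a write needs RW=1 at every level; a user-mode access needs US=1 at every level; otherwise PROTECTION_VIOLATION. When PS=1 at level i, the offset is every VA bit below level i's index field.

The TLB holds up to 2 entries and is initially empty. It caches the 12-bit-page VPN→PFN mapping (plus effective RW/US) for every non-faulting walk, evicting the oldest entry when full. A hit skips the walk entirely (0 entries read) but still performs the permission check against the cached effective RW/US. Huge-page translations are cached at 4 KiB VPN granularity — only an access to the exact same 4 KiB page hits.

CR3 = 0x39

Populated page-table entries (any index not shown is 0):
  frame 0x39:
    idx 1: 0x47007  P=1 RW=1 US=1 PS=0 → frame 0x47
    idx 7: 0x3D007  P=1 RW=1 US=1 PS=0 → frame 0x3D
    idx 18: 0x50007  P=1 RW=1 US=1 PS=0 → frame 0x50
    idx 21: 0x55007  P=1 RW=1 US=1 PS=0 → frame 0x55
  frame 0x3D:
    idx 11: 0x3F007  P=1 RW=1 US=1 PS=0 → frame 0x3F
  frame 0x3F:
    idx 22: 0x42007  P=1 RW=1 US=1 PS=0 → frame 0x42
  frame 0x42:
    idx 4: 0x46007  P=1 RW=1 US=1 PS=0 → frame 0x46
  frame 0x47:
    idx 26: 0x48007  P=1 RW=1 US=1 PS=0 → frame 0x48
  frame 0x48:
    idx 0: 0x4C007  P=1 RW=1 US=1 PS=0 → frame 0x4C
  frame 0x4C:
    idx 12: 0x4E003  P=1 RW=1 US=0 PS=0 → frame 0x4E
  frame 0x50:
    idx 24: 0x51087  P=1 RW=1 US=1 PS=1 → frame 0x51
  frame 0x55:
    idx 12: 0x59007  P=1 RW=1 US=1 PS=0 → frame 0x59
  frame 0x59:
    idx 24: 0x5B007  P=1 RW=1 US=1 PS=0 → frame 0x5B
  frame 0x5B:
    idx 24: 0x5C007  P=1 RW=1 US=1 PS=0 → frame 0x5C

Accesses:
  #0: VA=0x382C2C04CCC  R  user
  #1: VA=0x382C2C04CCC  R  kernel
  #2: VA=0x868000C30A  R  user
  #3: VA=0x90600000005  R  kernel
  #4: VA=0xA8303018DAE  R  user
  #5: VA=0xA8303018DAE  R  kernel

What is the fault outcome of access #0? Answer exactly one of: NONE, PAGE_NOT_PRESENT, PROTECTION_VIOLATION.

Walk each access:
#0 VA=0x382C2C04CCC (r,user):
  L0: frame=0x39 idx=7 entry=0x3D007 [P=1 RW=1 US=1 PS=0]
  L1: frame=0x3D idx=11 entry=0x3F007 [P=1 RW=1 US=1 PS=0]
  L2: frame=0x3F idx=22 entry=0x42007 [P=1 RW=1 US=1 PS=0]
  L3: frame=0x42 idx=4 entry=0x46007 [P=1 RW=1 US=1 PS=0]
  ⇒ phys 0x46CCC  [4 reads]
#1 VA=0x382C2C04CCC (r,kernel):
  TLB hit vpn=0x382C2C04 → PA=0x46CCC
#2 VA=0x868000C30A (r,user):
  L0: frame=0x39 idx=1 entry=0x47007 [P=1 RW=1 US=1 PS=0]
  L1: frame=0x47 idx=26 entry=0x48007 [P=1 RW=1 US=1 PS=0]
  L2: frame=0x48 idx=0 entry=0x4C007 [P=1 RW=1 US=1 PS=0]
  L3: frame=0x4C idx=12 entry=0x4E003 [P=1 RW=1 US=0 PS=0]
  → PROTECTION_VIOLATION  (4 entries read)
#3 VA=0x90600000005 (r,kernel):
  L0: frame=0x39 idx=18 entry=0x50007 [P=1 RW=1 US=1 PS=0]
  L1: frame=0x50 idx=24 entry=0x51087 [P=1 RW=1 US=1 PS=1]
  ⇒ phys 0x51005 (huge @L1)  [2 reads]
#4 VA=0xA8303018DAE (r,user):
  L0: frame=0x39 idx=21 entry=0x55007 [P=1 RW=1 US=1 PS=0]
  L1: frame=0x55 idx=12 entry=0x59007 [P=1 RW=1 US=1 PS=0]
  L2: frame=0x59 idx=24 entry=0x5B007 [P=1 RW=1 US=1 PS=0]
  L3: frame=0x5B idx=24 entry=0x5C007 [P=1 RW=1 US=1 PS=0]
  ⇒ phys 0x5CDAE  [4 reads]
#5 VA=0xA8303018DAE (r,kernel):
  TLB hit vpn=0xA8303018 → PA=0x5CDAE

Access #0 fault: NONE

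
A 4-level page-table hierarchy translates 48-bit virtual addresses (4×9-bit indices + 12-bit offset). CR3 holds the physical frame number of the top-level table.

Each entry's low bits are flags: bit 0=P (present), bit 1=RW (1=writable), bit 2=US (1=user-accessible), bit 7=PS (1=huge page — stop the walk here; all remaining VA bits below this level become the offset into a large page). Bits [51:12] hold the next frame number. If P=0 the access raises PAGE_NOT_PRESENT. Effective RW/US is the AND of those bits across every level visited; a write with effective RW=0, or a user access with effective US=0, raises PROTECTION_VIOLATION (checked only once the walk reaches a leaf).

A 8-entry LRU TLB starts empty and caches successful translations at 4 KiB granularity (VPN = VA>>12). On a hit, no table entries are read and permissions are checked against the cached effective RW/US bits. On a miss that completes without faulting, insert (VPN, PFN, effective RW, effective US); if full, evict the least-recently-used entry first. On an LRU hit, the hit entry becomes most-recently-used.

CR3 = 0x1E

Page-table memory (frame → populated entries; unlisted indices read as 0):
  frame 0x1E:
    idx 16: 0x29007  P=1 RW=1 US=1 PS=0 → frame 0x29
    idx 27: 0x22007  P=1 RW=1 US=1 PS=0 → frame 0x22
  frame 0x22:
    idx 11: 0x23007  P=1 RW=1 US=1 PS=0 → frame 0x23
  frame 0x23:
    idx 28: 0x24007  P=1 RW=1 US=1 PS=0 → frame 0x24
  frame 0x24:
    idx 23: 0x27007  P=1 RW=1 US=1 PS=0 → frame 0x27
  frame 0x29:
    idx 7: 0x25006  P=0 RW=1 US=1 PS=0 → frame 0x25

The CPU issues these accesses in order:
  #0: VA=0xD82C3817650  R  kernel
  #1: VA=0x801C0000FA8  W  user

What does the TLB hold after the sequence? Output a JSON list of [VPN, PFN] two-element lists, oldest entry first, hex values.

Trace:
#0 VA=0xD82C3817650 (r,kernel):
  [0] read 0x1E idx=27: raw=0x22007 flags P=1 W=1 U=1 S=0
  [1] read 0x22 idx=11: raw=0x23007 flags P=1 W=1 U=1 S=0
  [2] read 0x23 idx=28: raw=0x24007 flags P=1 W=1 U=1 S=0
  [3] read 0x24 idx=23: raw=0x27007 flags P=1 W=1 U=1 S=0
  ✓ 0x27650  — 4 lookups
#1 VA=0x801C0000FA8 (w,user):
  [0] read 0x1E idx=16: raw=0x29007 flags P=1 W=1 U=1 S=0
  [1] read 0x29 idx=7: raw=0x25006 flags P=0 W=1 U=1 S=0
  ⇒ fault: PAGE_NOT_PRESENT  — 2 lookups

TLB: [["0xD82C3817", "0x27"]]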